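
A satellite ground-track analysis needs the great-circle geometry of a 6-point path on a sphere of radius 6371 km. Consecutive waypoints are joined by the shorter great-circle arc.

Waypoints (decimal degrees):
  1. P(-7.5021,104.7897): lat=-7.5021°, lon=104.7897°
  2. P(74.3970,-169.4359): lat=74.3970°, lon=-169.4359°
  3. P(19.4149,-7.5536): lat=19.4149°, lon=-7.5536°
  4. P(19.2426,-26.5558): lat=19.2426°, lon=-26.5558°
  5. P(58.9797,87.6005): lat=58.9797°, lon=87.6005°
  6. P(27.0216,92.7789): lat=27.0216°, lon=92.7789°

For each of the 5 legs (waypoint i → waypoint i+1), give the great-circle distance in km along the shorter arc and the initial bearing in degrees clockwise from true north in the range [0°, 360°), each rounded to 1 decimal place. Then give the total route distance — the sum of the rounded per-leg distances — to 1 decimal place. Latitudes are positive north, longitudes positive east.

Leg 1: dist=10684.8 km, bearing=15.7°
Leg 2: dist=9503.3 km, bearing=17.1°
Leg 3: dist=1992.9 km, bearing=272.6°
Leg 4: dist=9476.1 km, bearing=28.2°
Leg 5: dist=3576.1 km, bearing=171.3°
Total: 35233.2 km

Leg 1: φ1=-0.1309363, φ2=1.2984726, Δφ=1.4294089, Δλ=-4.7861396 rad; a=sin²(Δφ/2)+cosφ1·cosφ2·sin²(Δλ/2)=0.5530510009; c=2·atan2(√a, √(1-a))=1.677098420; dist=6371·c=10684.794 ≈ 10684.8 km; running total=10684.8 km
Leg 1 bearing: y=sinΔλ·cosφ2=0.26823910, x=cosφ1·sinφ2-sinφ1·cosφ2·cosΔλ=0.95749159; θ=atan2(y, x)=15.6501° ≈ 15.7°
Leg 2: φ1=1.2984726, φ2=0.3388539, Δφ=-0.9596187, Δλ=2.8253791 rad; a=sin²(Δφ/2)+cosφ1·cosφ2·sin²(Δλ/2)=0.4604707771; c=2·atan2(√a, √(1-a))=1.491655293; dist=6371·c=9503.336 ≈ 9503.3 km; running total=20188.1 km
Leg 2 bearing: y=sinΔλ·cosφ2=0.29328713, x=cosφ1·sinφ2-sinφ1·cosφ2·cosΔλ=0.95274993; θ=atan2(y, x)=17.1101° ≈ 17.1°
Leg 3: φ1=0.3388539, φ2=0.3358467, Δφ=-0.0030072, Δλ=-0.3316510 rad; a=sin²(Δφ/2)+cosφ1·cosφ2·sin²(Δλ/2)=0.0242641754; c=2·atan2(√a, √(1-a))=0.312813078; dist=6371·c=1992.932 ≈ 1992.9 km; running total=22181.0 km
Leg 3 bearing: y=sinΔλ·cosφ2=-0.30741346, x=cosφ1·sinφ2-sinφ1·cosφ2·cosΔλ=0.01409492; θ=atan2(y, x)=-87.3748° <0 so +360° → 272.6252° ≈ 272.6°
Leg 4: φ1=0.3358467, φ2=1.0293900, Δφ=0.6935432, Δλ=1.9924033 rad; a=sin²(Δφ/2)+cosφ1·cosφ2·sin²(Δλ/2)=0.4583371584; c=2·atan2(√a, √(1-a))=1.487373917; dist=6371·c=9476.059 ≈ 9476.1 km; running total=31657.1 km
Leg 4 bearing: y=sinΔλ·cosφ2=0.47021455, x=cosφ1·sinφ2-sinφ1·cosφ2·cosΔλ=0.87860976; θ=atan2(y, x)=28.1548° ≈ 28.2°
Leg 5: φ1=1.0293900, φ2=0.4716159, Δφ=-0.5577741, Δλ=0.0903801 rad; a=sin²(Δφ/2)+cosφ1·cosφ2·sin²(Δλ/2)=0.0767191802; c=2·atan2(√a, √(1-a))=0.561304159; dist=6371·c=3576.069 ≈ 3576.1 km; running total=35233.2 km
Leg 5 bearing: y=sinΔλ·cosφ2=0.08040424, x=cosφ1·sinφ2-sinφ1·cosφ2·cosΔλ=-0.52618300; θ=atan2(y, x)=171.3120° ≈ 171.3°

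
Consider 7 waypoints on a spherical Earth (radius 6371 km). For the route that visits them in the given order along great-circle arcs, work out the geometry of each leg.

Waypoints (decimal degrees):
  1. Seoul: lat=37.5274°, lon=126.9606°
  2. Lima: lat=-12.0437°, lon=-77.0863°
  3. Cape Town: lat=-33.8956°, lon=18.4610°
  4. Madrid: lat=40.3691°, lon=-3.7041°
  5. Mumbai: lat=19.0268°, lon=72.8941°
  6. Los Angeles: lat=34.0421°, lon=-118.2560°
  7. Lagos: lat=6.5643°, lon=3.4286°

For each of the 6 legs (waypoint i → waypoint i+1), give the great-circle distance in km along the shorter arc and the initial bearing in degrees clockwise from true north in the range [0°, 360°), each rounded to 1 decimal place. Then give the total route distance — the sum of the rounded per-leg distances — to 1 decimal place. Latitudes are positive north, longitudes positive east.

Leg 1: dist=16307.5 km, bearing=46.5°
Leg 2: dist=9766.1 km, bearing=124.2°
Leg 3: dist=8565.2 km, bearing=342.8°
Leg 4: dist=7537.2 km, bearing=83.4°
Leg 5: dist=13997.0 km, bearing=11.4°
Leg 6: dist=12411.1 km, bearing=65.4°
Total: 68584.1 km

Leg 1: φ1=0.6549767, φ2=-0.2102022, Δφ=-0.8651789, Δλ=-3.5612902 rad; a=sin²(Δφ/2)+cosφ1·cosφ2·sin²(Δλ/2)=0.9176973050; c=2·atan2(√a, √(1-a))=2.559646650; dist=6371·c=16307.509 ≈ 16307.5 km; running total=16307.5 km
Leg 1 bearing: y=sinΔλ·cosφ2=0.39851506, x=cosφ1·sinφ2-sinφ1·cosφ2·cosΔλ=0.37855197; θ=atan2(y, x)=46.4716° ≈ 46.5°
Leg 2: φ1=-0.2102022, φ2=-0.5915898, Δφ=-0.3813876, Δλ=1.6676150 rad; a=sin²(Δφ/2)+cosφ1·cosφ2·sin²(Δλ/2)=0.4810543276; c=2·atan2(√a, √(1-a))=1.532895909; dist=6371·c=9766.080 ≈ 9766.1 km; running total=26073.6 km
Leg 2 bearing: y=sinΔλ·cosφ2=0.82616775, x=cosφ1·sinφ2-sinφ1·cosφ2·cosΔλ=-0.56214865; θ=atan2(y, x)=124.2325° ≈ 124.2°
Leg 3: φ1=-0.5915898, φ2=0.7045737, Δφ=1.2961635, Δλ=-0.3868540 rad; a=sin²(Δφ/2)+cosφ1·cosφ2·sin²(Δλ/2)=0.3877705723; c=2·atan2(√a, √(1-a))=1.344408640; dist=6371·c=8565.227 ≈ 8565.2 km; running total=34638.8 km
Leg 3 bearing: y=sinΔλ·cosφ2=-0.28744253, x=cosφ1·sinφ2-sinφ1·cosφ2·cosΔλ=0.93112567; θ=atan2(y, x)=-17.1557° <0 so +360° → 342.8443° ≈ 342.8°
Leg 4: φ1=0.7045737, φ2=0.3320803, Δφ=-0.3724934, Δλ=1.3368908 rad; a=sin²(Δφ/2)+cosφ1·cosφ2·sin²(Δλ/2)=0.3109493388; c=2·atan2(√a, √(1-a))=1.183051821; dist=6371·c=7537.223 ≈ 7537.2 km; running total=42176.0 km
Leg 4 bearing: y=sinΔλ·cosφ2=0.91962254, x=cosφ1·sinφ2-sinφ1·cosφ2·cosΔλ=0.10646019; θ=atan2(y, x)=83.3965° ≈ 83.4°
Leg 5: φ1=0.3320803, φ2=0.5941467, Δφ=0.2620664, Δλ=-3.3361986 rad; a=sin²(Δφ/2)+cosφ1·cosφ2·sin²(Δλ/2)=0.7930337719; c=2·atan2(√a, √(1-a))=2.196993287; dist=6371·c=13997.044 ≈ 13997.0 km; running total=56173.0 km
Leg 5 bearing: y=sinΔλ·cosφ2=0.16023974, x=cosφ1·sinφ2-sinφ1·cosφ2·cosΔλ=0.79425944; θ=atan2(y, x)=11.4062° ≈ 11.4°
Leg 6: φ1=0.5941467, φ2=0.1145686, Δφ=-0.4795781, Δλ=2.1237969 rad; a=sin²(Δφ/2)+cosφ1·cosφ2·sin²(Δλ/2)=0.6841906938; c=2·atan2(√a, √(1-a))=1.948063693; dist=6371·c=12411.114 ≈ 12411.1 km; running total=68584.1 km
Leg 6 bearing: y=sinΔλ·cosφ2=0.84537363, x=cosφ1·sinφ2-sinφ1·cosφ2·cosΔλ=0.38683146; θ=atan2(y, x)=65.4118° ≈ 65.4°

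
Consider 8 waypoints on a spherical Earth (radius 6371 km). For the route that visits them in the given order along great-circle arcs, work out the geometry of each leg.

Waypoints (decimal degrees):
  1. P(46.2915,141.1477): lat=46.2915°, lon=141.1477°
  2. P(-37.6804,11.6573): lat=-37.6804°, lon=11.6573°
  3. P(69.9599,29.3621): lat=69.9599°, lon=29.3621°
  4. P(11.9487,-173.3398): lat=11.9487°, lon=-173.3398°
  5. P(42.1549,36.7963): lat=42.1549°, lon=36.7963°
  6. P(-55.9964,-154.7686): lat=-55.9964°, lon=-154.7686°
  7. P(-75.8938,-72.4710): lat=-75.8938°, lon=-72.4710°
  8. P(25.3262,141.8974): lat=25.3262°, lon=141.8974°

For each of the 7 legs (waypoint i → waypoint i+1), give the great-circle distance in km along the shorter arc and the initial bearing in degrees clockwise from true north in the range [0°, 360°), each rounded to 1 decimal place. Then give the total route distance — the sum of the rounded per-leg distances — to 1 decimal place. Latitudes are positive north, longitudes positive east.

Leg 1: dist=15806.5 km, bearing=264.5°
Leg 2: dist=12055.1 km, bearing=6.3°
Leg 3: dist=10740.4 km, bearing=22.3°
Leg 4: dist=13257.6 km, bearing=334.8°
Leg 5: dist=18265.9 km, bearing=155.6°
Leg 6: dist=3857.0 km, bearing=154.9°
Leg 7: dist=14081.1 km, bearing=219.5°
Total: 88063.6 km

Leg 1: φ1=0.8079391, φ2=-0.6576470, Δφ=-1.4655861, Δλ=-2.2600338 rad; a=sin²(Δφ/2)+cosφ1·cosφ2·sin²(Δλ/2)=0.8948190634; c=2·atan2(√a, √(1-a))=2.481015320; dist=6371·c=15806.549 ≈ 15806.5 km; running total=15806.5 km
Leg 1 bearing: y=sinΔλ·cosφ2=-0.61077325, x=cosφ1·sinφ2-sinφ1·cosφ2·cosΔλ=-0.05854625; θ=atan2(y, x)=-95.4754° <0 so +360° → 264.5246° ≈ 264.5°
Leg 2: φ1=-0.6576470, φ2=1.2210306, Δφ=1.8786776, Δλ=0.3090071 rad; a=sin²(Δφ/2)+cosφ1·cosφ2·sin²(Δλ/2)=0.6579428376; c=2·atan2(√a, √(1-a))=1.892186307; dist=6371·c=12055.119 ≈ 12055.1 km; running total=27861.6 km
Leg 2 bearing: y=sinΔλ·cosφ2=0.10421271, x=cosφ1·sinφ2-sinφ1·cosφ2·cosΔλ=0.94305671; θ=atan2(y, x)=6.3059° ≈ 6.3°
Leg 3: φ1=1.2210306, φ2=0.2085442, Δφ=-1.0124864, Δλ=-3.5378156 rad; a=sin²(Δφ/2)+cosφ1·cosφ2·sin²(Δλ/2)=0.5573894984; c=2·atan2(√a, √(1-a))=1.685828850; dist=6371·c=10740.416 ≈ 10740.4 km; running total=38602.0 km
Leg 3 bearing: y=sinΔλ·cosφ2=0.37757469, x=cosφ1·sinφ2-sinφ1·cosφ2·cosΔλ=0.91883793; θ=atan2(y, x)=22.3391° ≈ 22.3°
Leg 4: φ1=0.2085442, φ2=0.7357418, Δφ=0.5271976, Δλ=3.6675668 rad; a=sin²(Δφ/2)+cosφ1·cosφ2·sin²(Δλ/2)=0.7441452043; c=2·atan2(√a, √(1-a))=2.080925993; dist=6371·c=13257.580 ≈ 13257.6 km; running total=51859.6 km
Leg 4 bearing: y=sinΔλ·cosφ2=-0.37219054, x=cosφ1·sinφ2-sinφ1·cosφ2·cosΔλ=0.78933306; θ=atan2(y, x)=-25.2451° <0 so +360° → 334.7549° ≈ 334.8°
Leg 5: φ1=0.7357418, φ2=-0.9773215, Δφ=-1.7130634, Δλ=-3.3434382 rad; a=sin²(Δφ/2)+cosφ1·cosφ2·sin²(Δλ/2)=0.9812722069; c=2·atan2(√a, √(1-a))=2.867032022; dist=6371·c=18265.861 ≈ 18265.9 km; running total=70125.5 km
Leg 5 bearing: y=sinΔλ·cosφ2=0.11211620, x=cosφ1·sinφ2-sinφ1·cosφ2·cosΔλ=-0.24685666; θ=atan2(y, x)=155.5736° ≈ 155.6°
Leg 6: φ1=-0.9773215, φ2=-1.3245967, Δφ=-0.3472751, Δλ=1.4363641 rad; a=sin²(Δφ/2)+cosφ1·cosφ2·sin²(Δλ/2)=0.0888638661; c=2·atan2(√a, √(1-a))=0.605403970; dist=6371·c=3857.029 ≈ 3857.0 km; running total=73982.5 km
Leg 6 bearing: y=sinΔλ·cosφ2=0.24152102, x=cosφ1·sinφ2-sinφ1·cosφ2·cosΔλ=-0.51530177; θ=atan2(y, x)=154.8876° ≈ 154.9°
Leg 7: φ1=-1.3245967, φ2=0.4420256, Δφ=1.7666223, Δλ=3.7414344 rad; a=sin²(Δφ/2)+cosφ1·cosφ2·sin²(Δλ/2)=0.7983546602; c=2·atan2(√a, √(1-a))=2.210190400; dist=6371·c=14081.123 ≈ 14081.1 km; running total=88063.6 km
Leg 7 bearing: y=sinΔλ·cosφ2=-0.51025494, x=cosφ1·sinφ2-sinφ1·cosφ2·cosΔλ=-0.61933665; θ=atan2(y, x)=-140.5158° <0 so +360° → 219.4842° ≈ 219.5°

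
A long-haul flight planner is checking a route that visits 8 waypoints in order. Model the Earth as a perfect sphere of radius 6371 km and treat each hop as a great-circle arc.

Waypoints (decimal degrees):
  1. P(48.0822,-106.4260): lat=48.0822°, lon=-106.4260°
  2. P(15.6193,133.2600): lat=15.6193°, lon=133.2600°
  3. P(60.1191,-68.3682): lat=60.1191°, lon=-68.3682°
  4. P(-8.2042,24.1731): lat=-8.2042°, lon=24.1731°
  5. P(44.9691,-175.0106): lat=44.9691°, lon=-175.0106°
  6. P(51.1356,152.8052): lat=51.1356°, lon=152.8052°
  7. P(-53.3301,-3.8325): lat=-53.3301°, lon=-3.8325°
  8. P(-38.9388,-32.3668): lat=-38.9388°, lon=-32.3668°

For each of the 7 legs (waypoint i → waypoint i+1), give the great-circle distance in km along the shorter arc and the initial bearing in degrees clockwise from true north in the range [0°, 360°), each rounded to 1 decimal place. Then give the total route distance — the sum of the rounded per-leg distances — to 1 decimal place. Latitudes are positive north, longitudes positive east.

Leg 1: dist=10802.2 km, bearing=303.1°
Leg 2: dist=11372.2 km, bearing=10.8°
Leg 3: dist=10938.4 km, bearing=91.9°
Leg 4: dist=15529.5 km, bearing=21.0°
Leg 5: dist=2466.4 km, bearing=297.7°
Leg 6: dist=18412.9 km, bearing=252.1°
Leg 7: dist=2689.7 km, bearing=294.9°
Total: 72211.3 km

Leg 1: φ1=0.8391927, φ2=0.2726082, Δφ=-0.5665845, Δλ=4.1833099 rad; a=sin²(Δφ/2)+cosφ1·cosφ2·sin²(Δλ/2)=0.5621998822; c=2·atan2(√a, √(1-a))=1.695519200; dist=6371·c=10802.153 ≈ 10802.2 km; running total=10802.2 km
Leg 1 bearing: y=sinΔλ·cosφ2=-0.83139326, x=cosφ1·sinφ2-sinφ1·cosφ2·cosΔλ=0.54158096; θ=atan2(y, x)=-56.9192° <0 so +360° → 303.0808° ≈ 303.1°
Leg 2: φ1=0.2726082, φ2=1.0492762, Δφ=0.7766680, Δλ=-3.5190760 rad; a=sin²(Δφ/2)+cosφ1·cosφ2·sin²(Δλ/2)=0.6062846017; c=2·atan2(√a, √(1-a))=1.784999831; dist=6371·c=11372.234 ≈ 11372.2 km; running total=22174.4 km
Leg 2 bearing: y=sinΔλ·cosφ2=0.18362715, x=cosφ1·sinφ2-sinφ1·cosφ2·cosΔλ=0.95973715; θ=atan2(y, x)=10.8315° ≈ 10.8°
Leg 3: φ1=1.0492762, φ2=-0.1431903, Δφ=-1.1924665, Δλ=1.6151504 rad; a=sin²(Δφ/2)+cosφ1·cosφ2·sin²(Δλ/2)=0.5727974886; c=2·atan2(√a, √(1-a))=1.716910658; dist=6371·c=10938.438 ≈ 10938.4 km; running total=33112.8 km
Leg 3 bearing: y=sinΔλ·cosφ2=0.98879236, x=cosφ1·sinφ2-sinφ1·cosφ2·cosΔλ=-0.03304201; θ=atan2(y, x)=91.9139° ≈ 91.9°
Leg 4: φ1=-0.1431903, φ2=0.7848589, Δφ=0.9280492, Δλ=-3.4764114 rad; a=sin²(Δφ/2)+cosφ1·cosφ2·sin²(Δλ/2)=0.8811066862; c=2·atan2(√a, √(1-a))=2.437521848; dist=6371·c=15529.452 ≈ 15529.5 km; running total=48642.3 km
Leg 4 bearing: y=sinΔλ·cosφ2=0.23247913, x=cosφ1·sinφ2-sinφ1·cosφ2·cosΔλ=0.60413925; θ=atan2(y, x)=21.0472° ≈ 21.0°
Leg 5: φ1=0.7848589, φ2=0.8924846, Δφ=0.1076257, Δλ=5.7214651 rad; a=sin²(Δφ/2)+cosφ1·cosφ2·sin²(Δλ/2)=0.0370004730; c=2·atan2(√a, √(1-a))=0.387122944; dist=6371·c=2466.360 ≈ 2466.4 km; running total=51108.7 km
Leg 5 bearing: y=sinΔλ·cosφ2=-0.33422244, x=cosφ1·sinφ2-sinφ1·cosφ2·cosΔλ=0.17555942; θ=atan2(y, x)=-62.2881° <0 so +360° → 297.7119° ≈ 297.7°
Leg 6: φ1=0.8924846, φ2=-0.9307858, Δφ=-1.8232704, Δλ=-2.7338436 rad; a=sin²(Δφ/2)+cosφ1·cosφ2·sin²(Δλ/2)=0.9842721912; c=2·atan2(√a, √(1-a))=2.890109357; dist=6371·c=18412.887 ≈ 18412.9 km; running total=69521.6 km
Leg 6 bearing: y=sinΔλ·cosφ2=-0.23681757, x=cosφ1·sinφ2-sinφ1·cosφ2·cosΔλ=-0.07641479; θ=atan2(y, x)=-107.8835° <0 so +360° → 252.1165° ≈ 252.1°
Leg 7: φ1=-0.9307858, φ2=-0.6796103, Δφ=0.2511756, Δλ=-0.4980175 rad; a=sin²(Δφ/2)+cosφ1·cosφ2·sin²(Δλ/2)=0.0439016045; c=2·atan2(√a, √(1-a))=0.422182593; dist=6371·c=2689.725 ≈ 2689.7 km; running total=72211.3 km
Leg 7 bearing: y=sinΔλ·cosφ2=-0.37155168, x=cosφ1·sinφ2-sinφ1·cosφ2·cosΔλ=0.17276099; θ=atan2(y, x)=-65.0629° <0 so +360° → 294.9371° ≈ 294.9°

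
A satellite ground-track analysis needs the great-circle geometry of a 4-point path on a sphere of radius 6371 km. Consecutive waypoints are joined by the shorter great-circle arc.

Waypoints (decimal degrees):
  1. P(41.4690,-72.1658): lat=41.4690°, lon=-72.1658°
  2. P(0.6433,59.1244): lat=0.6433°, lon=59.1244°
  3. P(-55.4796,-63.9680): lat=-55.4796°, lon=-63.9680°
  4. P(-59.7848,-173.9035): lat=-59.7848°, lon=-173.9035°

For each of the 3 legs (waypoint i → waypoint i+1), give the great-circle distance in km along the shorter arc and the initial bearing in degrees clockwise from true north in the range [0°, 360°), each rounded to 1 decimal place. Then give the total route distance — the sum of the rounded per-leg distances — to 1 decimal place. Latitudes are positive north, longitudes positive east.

Leg 1: dist=13248.1 km, bearing=59.3°
Leg 2: dist=12073.6 km, bearing=210.1°
Leg 3: dist=5789.5 km, bearing=216.9°
Total: 31111.2 km

Leg 1: φ1=0.7237706, φ2=0.0112277, Δφ=-0.7125429, Δλ=2.2914463 rad; a=sin²(Δφ/2)+cosφ1·cosφ2·sin²(Δλ/2)=0.7434930595; c=2·atan2(√a, √(1-a))=2.079432040; dist=6371·c=13248.062 ≈ 13248.1 km; running total=13248.1 km
Leg 1 bearing: y=sinΔλ·cosφ2=0.75132965, x=cosφ1·sinφ2-sinφ1·cosφ2·cosΔλ=0.44536308; θ=atan2(y, x)=59.3420° ≈ 59.3°
Leg 2: φ1=0.0112277, φ2=-0.9683017, Δφ=-0.9795294, Δλ=-2.1483677 rad; a=sin²(Δφ/2)+cosφ1·cosφ2·sin²(Δλ/2)=0.6593219437; c=2·atan2(√a, √(1-a))=1.895094781; dist=6371·c=12073.649 ≈ 12073.6 km; running total=25321.7 km
Leg 2 bearing: y=sinΔλ·cosφ2=-0.47477593, x=cosφ1·sinφ2-sinφ1·cosφ2·cosΔλ=-0.82039861; θ=atan2(y, x)=-149.9414° <0 so +360° → 210.0586° ≈ 210.1°
Leg 3: φ1=-0.9683017, φ2=-1.0434416, Δφ=-0.0751399, Δλ=-1.9187364 rad; a=sin²(Δφ/2)+cosφ1·cosφ2·sin²(Δλ/2)=0.1926260911; c=2·atan2(√a, √(1-a))=0.908730135; dist=6371·c=5789.520 ≈ 5789.5 km; running total=31111.2 km
Leg 3 bearing: y=sinΔλ·cosφ2=-0.47309304, x=cosφ1·sinφ2-sinφ1·cosφ2·cosΔλ=-0.63108486; θ=atan2(y, x)=-143.1429° <0 so +360° → 216.8571° ≈ 216.9°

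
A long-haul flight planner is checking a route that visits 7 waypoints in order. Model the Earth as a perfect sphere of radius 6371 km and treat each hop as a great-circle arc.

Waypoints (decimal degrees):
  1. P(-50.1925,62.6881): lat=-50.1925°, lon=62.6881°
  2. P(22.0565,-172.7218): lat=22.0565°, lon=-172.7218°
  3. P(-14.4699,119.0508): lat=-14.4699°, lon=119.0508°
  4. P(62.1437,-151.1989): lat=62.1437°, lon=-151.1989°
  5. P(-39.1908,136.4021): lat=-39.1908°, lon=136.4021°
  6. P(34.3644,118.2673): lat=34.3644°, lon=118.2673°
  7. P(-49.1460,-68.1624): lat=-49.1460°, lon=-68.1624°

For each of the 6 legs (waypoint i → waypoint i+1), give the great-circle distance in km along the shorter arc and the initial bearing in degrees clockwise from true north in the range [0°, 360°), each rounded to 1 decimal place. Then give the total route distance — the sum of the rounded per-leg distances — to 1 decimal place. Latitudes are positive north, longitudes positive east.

Leg 1: dist=14311.5 km, bearing=102.1°
Leg 2: dist=8469.7 km, bearing=247.8°
Leg 3: dist=11413.8 km, bearing=28.6°
Leg 4: dist=12975.4 km, bearing=235.8°
Leg 5: dist=8389.1 km, bearing=344.6°
Leg 6: dist=18288.7 km, bearing=164.1°
Total: 73848.2 km

Leg 1: φ1=-0.8760244, φ2=0.3849585, Δφ=1.2609829, Δλ=-4.1086778 rad; a=sin²(Δφ/2)+cosφ1·cosφ2·sin²(Δλ/2)=0.8126619573; c=2·atan2(√a, √(1-a))=2.246342872; dist=6371·c=14311.450 ≈ 14311.5 km; running total=14311.5 km
Leg 1 bearing: y=sinΔλ·cosφ2=0.76298523, x=cosφ1·sinφ2-sinφ1·cosφ2·cosΔλ=-0.16377892; θ=atan2(y, x)=102.1150° ≈ 102.1°
Leg 2: φ1=0.3849585, φ2=-0.2525474, Δφ=-0.6375059, Δλ=5.0923925 rad; a=sin²(Δφ/2)+cosφ1·cosφ2·sin²(Δλ/2)=0.3804797366; c=2·atan2(√a, √(1-a))=1.329418715; dist=6371·c=8469.727 ≈ 8469.7 km; running total=22781.2 km
Leg 2 bearing: y=sinΔλ·cosφ2=-0.89920523, x=cosφ1·sinφ2-sinφ1·cosφ2·cosΔλ=-0.36645544; θ=atan2(y, x)=-112.1725° <0 so +360° → 247.8275° ≈ 247.8°
Leg 3: φ1=-0.2525474, φ2=1.0846122, Δφ=1.3371596, Δλ=-4.7167471 rad; a=sin²(Δφ/2)+cosφ1·cosφ2·sin²(Δλ/2)=0.6094725463; c=2·atan2(√a, √(1-a))=1.791529527; dist=6371·c=11413.835 ≈ 11413.8 km; running total=34195.0 km
Leg 3 bearing: y=sinΔλ·cosφ2=0.46725119, x=cosφ1·sinφ2-sinφ1·cosφ2·cosΔλ=0.85658588; θ=atan2(y, x)=28.6116° ≈ 28.6°
Leg 4: φ1=1.0846122, φ2=-0.6840085, Δφ=-1.7686207, Δλ=5.0195844 rad; a=sin²(Δφ/2)+cosφ1·cosφ2·sin²(Δλ/2)=0.7245867578; c=2·atan2(√a, √(1-a))=2.036636397; dist=6371·c=12975.410 ≈ 12975.4 km; running total=47170.4 km
Leg 4 bearing: y=sinΔλ·cosφ2=-0.73876249, x=cosφ1·sinφ2-sinφ1·cosφ2·cosΔλ=-0.50246705; θ=atan2(y, x)=-124.2215° <0 so +360° → 235.7785° ≈ 235.8°
Leg 5: φ1=-0.6840085, φ2=0.5997719, Δφ=1.2837804, Δλ=-0.3165120 rad; a=sin²(Δφ/2)+cosφ1·cosφ2·sin²(Δλ/2)=0.3743440303; c=2·atan2(√a, √(1-a))=1.316760869; dist=6371·c=8389.083 ≈ 8389.1 km; running total=55559.5 km
Leg 5 bearing: y=sinΔλ·cosφ2=-0.25692883, x=cosφ1·sinφ2-sinφ1·cosφ2·cosΔλ=0.93318266; θ=atan2(y, x)=-15.3936° <0 so +360° → 344.6064° ≈ 344.6°
Leg 6: φ1=0.5997719, φ2=-0.8577595, Δφ=-1.4575314, Δλ=-3.2538121 rad; a=sin²(Δφ/2)+cosφ1·cosφ2·sin²(Δλ/2)=0.9817545004; c=2·atan2(√a, √(1-a))=2.870612519; dist=6371·c=18288.672 ≈ 18288.7 km; running total=73848.2 km
Leg 6 bearing: y=sinΔλ·cosφ2=0.07325255, x=cosφ1·sinφ2-sinφ1·cosφ2·cosΔλ=-0.25745770; θ=atan2(y, x)=164.1177° ≈ 164.1°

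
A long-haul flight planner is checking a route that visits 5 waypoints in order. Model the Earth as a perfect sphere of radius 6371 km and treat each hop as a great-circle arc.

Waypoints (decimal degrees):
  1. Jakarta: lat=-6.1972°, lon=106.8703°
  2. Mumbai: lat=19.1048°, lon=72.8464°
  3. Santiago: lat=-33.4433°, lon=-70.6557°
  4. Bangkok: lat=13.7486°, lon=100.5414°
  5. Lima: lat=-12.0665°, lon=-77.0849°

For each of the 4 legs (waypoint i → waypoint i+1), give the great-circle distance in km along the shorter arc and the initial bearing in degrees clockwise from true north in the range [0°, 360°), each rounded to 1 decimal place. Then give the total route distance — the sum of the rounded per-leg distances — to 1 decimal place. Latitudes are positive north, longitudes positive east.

Leg 1: φ1=-0.1081615, φ2=0.3334417, Δφ=0.4416032, Δλ=-0.5938291 rad; a=sin²(Δφ/2)+cosφ1·cosφ2·sin²(Δλ/2)=0.1283767976; c=2·atan2(√a, √(1-a))=0.732886465; dist=6371·c=4669.220 ≈ 4669.2 km; running total=4669.2 km
Leg 1 bearing: y=sinΔλ·cosφ2=-0.52872012, x=cosφ1·sinφ2-sinφ1·cosφ2·cosΔλ=0.40992660; θ=atan2(y, x)=-52.2129° <0 so +360° → 307.7871° ≈ 307.8°
Leg 2: φ1=0.3334417, φ2=-0.5836957, Δφ=-0.9171374, Δλ=-2.5045841 rad; a=sin²(Δφ/2)+cosφ1·cosφ2·sin²(Δλ/2)=0.9071066427; c=2·atan2(√a, √(1-a))=2.522169149; dist=6371·c=16068.740 ≈ 16068.7 km; running total=20737.9 km
Leg 2 bearing: y=sinΔλ·cosφ2=-0.49631435, x=cosφ1·sinφ2-sinφ1·cosφ2·cosΔλ=-0.30121220; θ=atan2(y, x)=-121.2535° <0 so +360° → 238.7465° ≈ 238.7°
Leg 3: φ1=-0.5836957, φ2=0.2399583, Δφ=0.8236540, Δλ=2.9879531 rad; a=sin²(Δφ/2)+cosφ1·cosφ2·sin²(Δλ/2)=0.9659771369; c=2·atan2(√a, √(1-a))=2.770562341; dist=6371·c=17651.253 ≈ 17651.3 km; running total=38389.2 km
Leg 3 bearing: y=sinΔλ·cosφ2=0.14865105, x=cosφ1·sinφ2-sinφ1·cosφ2·cosΔλ=-0.33070243; θ=atan2(y, x)=155.7960° ≈ 155.8°
Leg 4: φ1=0.2399583, φ2=-0.2106002, Δφ=-0.4505585, Δλ=-3.1001638 rad; a=sin²(Δφ/2)+cosφ1·cosφ2·sin²(Δλ/2)=0.9993770131; c=2·atan2(√a, √(1-a))=3.091668057; dist=6371·c=19697.017 ≈ 19697.0 km; running total=58086.2 km
Leg 4 bearing: y=sinΔλ·cosφ2=-0.04050195, x=cosφ1·sinφ2-sinφ1·cosφ2·cosΔλ=0.02915455; θ=atan2(y, x)=-54.2525° <0 so +360° → 305.7475° ≈ 305.7°

Leg 1: dist=4669.2 km, bearing=307.8°
Leg 2: dist=16068.7 km, bearing=238.7°
Leg 3: dist=17651.3 km, bearing=155.8°
Leg 4: dist=19697.0 km, bearing=305.7°
Total: 58086.2 km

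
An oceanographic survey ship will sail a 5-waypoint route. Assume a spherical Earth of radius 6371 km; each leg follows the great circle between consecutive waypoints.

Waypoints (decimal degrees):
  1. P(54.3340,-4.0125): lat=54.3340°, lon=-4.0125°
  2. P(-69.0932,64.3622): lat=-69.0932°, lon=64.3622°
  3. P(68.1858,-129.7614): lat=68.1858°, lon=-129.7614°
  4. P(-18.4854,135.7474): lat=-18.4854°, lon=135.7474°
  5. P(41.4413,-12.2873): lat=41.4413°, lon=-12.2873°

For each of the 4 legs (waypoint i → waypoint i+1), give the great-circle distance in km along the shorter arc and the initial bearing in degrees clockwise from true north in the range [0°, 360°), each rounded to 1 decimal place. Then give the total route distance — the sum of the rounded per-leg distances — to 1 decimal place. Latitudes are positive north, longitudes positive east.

Leg 1: φ1=0.9483072, φ2=-1.2059038, Δφ=-2.1542110, Δλ=1.1933636 rad; a=sin²(Δφ/2)+cosφ1·cosφ2·sin²(Δλ/2)=0.8411310677; c=2·atan2(√a, √(1-a))=2.321648633; dist=6371·c=14791.223 ≈ 14791.2 km; running total=14791.2 km
Leg 1 bearing: y=sinΔλ·cosφ2=0.33173165, x=cosφ1·sinφ2-sinφ1·cosφ2·cosΔλ=-0.65151553; θ=atan2(y, x)=153.0162° ≈ 153.0°
Leg 2: φ1=-1.2059038, φ2=1.1900667, Δφ=2.3959705, Δλ=-3.3880960 rad; a=sin²(Δφ/2)+cosφ1·cosφ2·sin²(Δλ/2)=0.9979330890; c=2·atan2(√a, √(1-a))=3.050634716; dist=6371·c=19435.594 ≈ 19435.6 km; running total=34226.8 km
Leg 2 bearing: y=sinΔλ·cosφ2=0.09067528, x=cosφ1·sinφ2-sinφ1·cosφ2·cosΔλ=-0.00534318; θ=atan2(y, x)=93.3723° ≈ 93.4°
Leg 3: φ1=1.1900667, φ2=-0.3226311, Δφ=-1.5126978, Δλ=4.6340028 rad; a=sin²(Δφ/2)+cosφ1·cosφ2·sin²(Δλ/2)=0.6609781517; c=2·atan2(√a, √(1-a))=1.898591416; dist=6371·c=12095.926 ≈ 12095.9 km; running total=46322.7 km
Leg 3 bearing: y=sinΔλ·cosφ2=-0.94549228, x=cosφ1·sinφ2-sinφ1·cosφ2·cosΔλ=-0.04887210; θ=atan2(y, x)=-92.9590° <0 so +360° → 267.0410° ≈ 267.0°
Leg 4: φ1=-0.3226311, φ2=0.7232871, Δφ=1.0459182, Δλ=-2.5836929 rad; a=sin²(Δφ/2)+cosφ1·cosφ2·sin²(Δλ/2)=0.9065011004; c=2·atan2(√a, √(1-a))=2.520086148; dist=6371·c=16055.469 ≈ 16055.5 km; running total=62378.2 km
Leg 4 bearing: y=sinΔλ·cosφ2=-0.39686051, x=cosφ1·sinφ2-sinφ1·cosφ2·cosΔλ=0.42606239; θ=atan2(y, x)=-42.9677° <0 so +360° → 317.0323° ≈ 317.0°

Leg 1: dist=14791.2 km, bearing=153.0°
Leg 2: dist=19435.6 km, bearing=93.4°
Leg 3: dist=12095.9 km, bearing=267.0°
Leg 4: dist=16055.5 km, bearing=317.0°
Total: 62378.2 km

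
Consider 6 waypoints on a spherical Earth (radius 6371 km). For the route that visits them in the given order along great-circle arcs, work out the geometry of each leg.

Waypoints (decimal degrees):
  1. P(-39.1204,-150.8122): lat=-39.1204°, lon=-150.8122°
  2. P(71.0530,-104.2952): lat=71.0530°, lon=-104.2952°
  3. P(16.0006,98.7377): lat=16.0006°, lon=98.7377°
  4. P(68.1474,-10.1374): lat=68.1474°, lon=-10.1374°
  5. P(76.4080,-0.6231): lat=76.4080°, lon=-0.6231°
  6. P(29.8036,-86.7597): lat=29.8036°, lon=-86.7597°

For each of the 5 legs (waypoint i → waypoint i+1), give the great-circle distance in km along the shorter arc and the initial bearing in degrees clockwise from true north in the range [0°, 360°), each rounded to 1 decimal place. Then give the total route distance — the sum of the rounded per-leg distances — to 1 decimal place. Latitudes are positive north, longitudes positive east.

Leg 1: φ1=-0.6827798, φ2=1.2401088, Δφ=1.9228886, Δλ=0.8118748 rad; a=sin²(Δφ/2)+cosφ1·cosφ2·sin²(Δλ/2)=0.7117107386; c=2·atan2(√a, √(1-a))=2.008015073; dist=6371·c=12793.064 ≈ 12793.1 km; running total=12793.1 km
Leg 1 bearing: y=sinΔλ·cosφ2=0.23559057, x=cosφ1·sinφ2-sinφ1·cosφ2·cosΔλ=0.87476359; θ=atan2(y, x)=15.0732° ≈ 15.1°
Leg 2: φ1=1.2401088, φ2=0.2792632, Δφ=-0.9608456, Δλ=3.5435926 rad; a=sin²(Δφ/2)+cosφ1·cosφ2·sin²(Δλ/2)=0.5132600332; c=2·atan2(√a, √(1-a))=1.597319503; dist=6371·c=10176.523 ≈ 10176.5 km; running total=22969.6 km
Leg 2 bearing: y=sinΔλ·cosφ2=-0.37610177, x=cosφ1·sinφ2-sinφ1·cosφ2·cosΔλ=0.92619876; θ=atan2(y, x)=-22.1006° <0 so +360° → 337.8994° ≈ 337.9°
Leg 3: φ1=0.2792632, φ2=1.1893965, Δφ=0.9101334, Δλ=-1.9002290 rad; a=sin²(Δφ/2)+cosφ1·cosφ2·sin²(Δλ/2)=0.4299549158; c=2·atan2(√a, √(1-a))=1.430243846; dist=6371·c=9112.084 ≈ 9112.1 km; running total=32081.7 km
Leg 3 bearing: y=sinΔλ·cosφ2=-0.35220432, x=cosφ1·sinφ2-sinφ1·cosφ2·cosΔλ=0.92537931; θ=atan2(y, x)=-20.8371° <0 so +360° → 339.1629° ≈ 339.2°
Leg 4: φ1=1.1893965, φ2=1.3335712, Δφ=0.1441747, Δλ=0.1660559 rad; a=sin²(Δφ/2)+cosφ1·cosφ2·sin²(Δλ/2)=0.0057892188; c=2·atan2(√a, √(1-a))=0.152321044; dist=6371·c=970.437 ≈ 970.4 km; running total=33052.1 km
Leg 4 bearing: y=sinΔλ·cosφ2=0.03884509, x=cosφ1·sinφ2-sinφ1·cosφ2·cosΔλ=0.14667608; θ=atan2(y, x)=14.8334° ≈ 14.8°
Leg 5: φ1=1.3335712, φ2=0.5201709, Δφ=-0.8134002, Δλ=-1.5033673 rad; a=sin²(Δφ/2)+cosφ1·cosφ2·sin²(Δλ/2)=0.2515757305; c=2·atan2(√a, √(1-a))=1.050832738; dist=6371·c=6694.855 ≈ 6694.9 km; running total=39747.0 km
Leg 5 bearing: y=sinΔλ·cosφ2=-0.86576232, x=cosφ1·sinφ2-sinφ1·cosφ2·cosΔλ=0.05997612; θ=atan2(y, x)=-86.0371° <0 so +360° → 273.9629° ≈ 274.0°

Leg 1: dist=12793.1 km, bearing=15.1°
Leg 2: dist=10176.5 km, bearing=337.9°
Leg 3: dist=9112.1 km, bearing=339.2°
Leg 4: dist=970.4 km, bearing=14.8°
Leg 5: dist=6694.9 km, bearing=274.0°
Total: 39747.0 km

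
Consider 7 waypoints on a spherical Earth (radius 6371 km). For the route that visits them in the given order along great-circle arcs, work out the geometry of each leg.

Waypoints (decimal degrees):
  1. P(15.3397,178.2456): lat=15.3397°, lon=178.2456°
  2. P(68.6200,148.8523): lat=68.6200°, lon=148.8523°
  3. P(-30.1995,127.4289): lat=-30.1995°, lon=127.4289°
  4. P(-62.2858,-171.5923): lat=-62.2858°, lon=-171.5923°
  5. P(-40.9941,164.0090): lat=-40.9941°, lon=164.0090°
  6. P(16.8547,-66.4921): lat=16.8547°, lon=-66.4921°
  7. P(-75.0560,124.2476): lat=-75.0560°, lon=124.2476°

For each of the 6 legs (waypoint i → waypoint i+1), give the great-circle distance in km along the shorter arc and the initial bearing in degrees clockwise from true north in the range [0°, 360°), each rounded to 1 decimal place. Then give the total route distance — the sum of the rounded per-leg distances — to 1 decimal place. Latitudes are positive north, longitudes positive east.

Leg 1: dist=6277.1 km, bearing=347.6°
Leg 2: dist=11128.8 km, bearing=198.7°
Leg 3: dist=5580.4 km, bearing=148.0°
Leg 4: dist=2867.7 km, bearing=314.2°
Leg 5: dist=14512.7 km, bearing=103.7°
Leg 6: dist=13511.0 km, bearing=183.2°
Total: 53877.7 km

Leg 1: φ1=0.2677283, φ2=1.1976449, Δφ=0.9299167, Δλ=-0.5130099 rad; a=sin²(Δφ/2)+cosφ1·cosφ2·sin²(Δλ/2)=0.2236778349; c=2·atan2(√a, √(1-a))=0.985262537; dist=6371·c=6277.108 ≈ 6277.1 km; running total=6277.1 km
Leg 1 bearing: y=sinΔλ·cosφ2=-0.17892269, x=cosφ1·sinφ2-sinφ1·cosφ2·cosΔλ=0.81398459; θ=atan2(y, x)=-12.3971° <0 so +360° → 347.6029° ≈ 347.6°
Leg 2: φ1=1.1976449, φ2=-0.5270807, Δφ=-1.7247256, Δλ=-0.3739089 rad; a=sin²(Δφ/2)+cosφ1·cosφ2·sin²(Δλ/2)=0.5875458456; c=2·atan2(√a, √(1-a))=1.746795224; dist=6371·c=11128.832 ≈ 11128.8 km; running total=17405.9 km
Leg 2 bearing: y=sinΔλ·cosφ2=-0.31568403, x=cosφ1·sinφ2-sinφ1·cosφ2·cosΔλ=-0.93256983; θ=atan2(y, x)=-161.2985° <0 so +360° → 198.7015° ≈ 198.7°
Leg 3: φ1=-0.5270807, φ2=-1.0870923, Δφ=-0.5600116, Δλ=-5.2189045 rad; a=sin²(Δφ/2)+cosφ1·cosφ2·sin²(Δλ/2)=0.1798490584; c=2·atan2(√a, √(1-a))=0.875905112; dist=6371·c=5580.391 ≈ 5580.4 km; running total=22986.3 km
Leg 3 bearing: y=sinΔλ·cosφ2=0.40666847, x=cosφ1·sinφ2-sinφ1·cosφ2·cosΔλ=-0.65163967; θ=atan2(y, x)=148.0330° ≈ 148.0°
Leg 4: φ1=-1.0870923, φ2=-0.7154820, Δφ=0.3716103, Δλ=5.8573477 rad; a=sin²(Δφ/2)+cosφ1·cosφ2·sin²(Δλ/2)=0.0498022460; c=2·atan2(√a, √(1-a))=0.450118603; dist=6371·c=2867.706 ≈ 2867.7 km; running total=25854.0 km
Leg 4 bearing: y=sinΔλ·cosφ2=-0.31178618, x=cosφ1·sinφ2-sinφ1·cosφ2·cosΔλ=0.30344243; θ=atan2(y, x)=-45.7770° <0 so +360° → 314.2230° ≈ 314.2°
Leg 5: φ1=-0.7154820, φ2=0.2941700, Δφ=1.0096520, Δλ=-4.0230031 rad; a=sin²(Δφ/2)+cosφ1·cosφ2·sin²(Δλ/2)=0.8248310089; c=2·atan2(√a, √(1-a))=2.277936096; dist=6371·c=14512.731 ≈ 14512.7 km; running total=40366.7 km
Leg 5 bearing: y=sinΔλ·cosφ2=0.73848969, x=cosφ1·sinφ2-sinφ1·cosφ2·cosΔλ=-0.18047782; θ=atan2(y, x)=103.7332° ≈ 103.7°
Leg 6: φ1=0.2941700, φ2=-1.3099743, Δφ=-1.6041443, Δλ=3.3290358 rad; a=sin²(Δφ/2)+cosφ1·cosφ2·sin²(Δλ/2)=0.7613067941; c=2·atan2(√a, √(1-a))=2.120709949; dist=6371·c=13511.043 ≈ 13511.0 km; running total=53877.7 km
Leg 6 bearing: y=sinΔλ·cosφ2=-0.04805431, x=cosφ1·sinφ2-sinφ1·cosφ2·cosΔλ=-0.85121432; θ=atan2(y, x)=-176.7689° <0 so +360° → 183.2311° ≈ 183.2°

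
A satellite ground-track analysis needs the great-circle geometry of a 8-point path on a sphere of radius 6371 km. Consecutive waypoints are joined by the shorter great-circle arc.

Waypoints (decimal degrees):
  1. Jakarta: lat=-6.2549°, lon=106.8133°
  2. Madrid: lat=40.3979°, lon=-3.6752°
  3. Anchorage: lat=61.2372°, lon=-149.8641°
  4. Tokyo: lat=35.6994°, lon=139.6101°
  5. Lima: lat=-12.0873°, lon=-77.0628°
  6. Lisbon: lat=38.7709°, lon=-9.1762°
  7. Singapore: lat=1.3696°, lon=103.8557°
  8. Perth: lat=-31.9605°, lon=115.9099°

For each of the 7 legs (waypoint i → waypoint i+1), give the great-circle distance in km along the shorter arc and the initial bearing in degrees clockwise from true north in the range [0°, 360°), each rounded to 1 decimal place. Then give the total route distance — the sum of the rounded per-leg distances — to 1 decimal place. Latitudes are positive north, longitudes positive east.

Leg 1: φ1=-0.1091686, φ2=0.7050764, Δφ=0.8142450, Δλ=-1.9283881 rad; a=sin²(Δφ/2)+cosφ1·cosφ2·sin²(Δλ/2)=0.6677927430; c=2·atan2(√a, √(1-a))=1.913023017; dist=6371·c=12187.870 ≈ 12187.9 km; running total=12187.9 km
Leg 1 bearing: y=sinΔλ·cosφ2=-0.71338752, x=cosφ1·sinφ2-sinφ1·cosφ2·cosΔλ=0.61519154; θ=atan2(y, x)=-49.2271° <0 so +360° → 310.7729° ≈ 310.8°
Leg 2: φ1=0.7050764, φ2=1.0687908, Δφ=0.3637144, Δλ=-2.5514776 rad; a=sin²(Δφ/2)+cosφ1·cosφ2·sin²(Δλ/2)=0.3681732243; c=2·atan2(√a, √(1-a))=1.303988508; dist=6371·c=8307.711 ≈ 8307.7 km; running total=20495.6 km
Leg 2 bearing: y=sinΔλ·cosφ2=-0.26775835, x=cosφ1·sinφ2-sinφ1·cosφ2·cosΔλ=0.92671046; θ=atan2(y, x)=-16.1158° <0 so +360° → 343.8842° ≈ 343.9°
Leg 3: φ1=1.0687908, φ2=0.6230721, Δφ=-0.4457187, Δλ=5.0522779 rad; a=sin²(Δφ/2)+cosφ1·cosφ2·sin²(Δλ/2)=0.1790949033; c=2·atan2(√a, √(1-a))=0.873939870; dist=6371·c=5567.871 ≈ 5567.9 km; running total=26063.5 km
Leg 3 bearing: y=sinΔλ·cosφ2=-0.76563138, x=cosφ1·sinφ2-sinφ1·cosφ2·cosΔλ=0.04345425; θ=atan2(y, x)=-86.7516° <0 so +360° → 273.2484° ≈ 273.2°
Leg 4: φ1=0.6230721, φ2=-0.2109632, Δφ=-0.8340353, Δλ=-3.7816555 rad; a=sin²(Δφ/2)+cosφ1·cosφ2·sin²(Δλ/2)=0.8795477479; c=2·atan2(√a, √(1-a))=2.432718862; dist=6371·c=15498.852 ≈ 15498.9 km; running total=41562.4 km
Leg 4 bearing: y=sinΔλ·cosφ2=0.58400472, x=cosφ1·sinφ2-sinφ1·cosφ2·cosΔλ=0.28759784; θ=atan2(y, x)=63.7817° ≈ 63.8°
Leg 5: φ1=-0.2109632, φ2=0.6766799, Δφ=0.8876430, Δλ=1.1848447 rad; a=sin²(Δφ/2)+cosφ1·cosφ2·sin²(Δλ/2)=0.4220707327; c=2·atan2(√a, √(1-a))=1.414299777; dist=6371·c=9010.504 ≈ 9010.5 km; running total=50572.9 km
Leg 5 bearing: y=sinΔλ·cosφ2=0.72230509, x=cosφ1·sinφ2-sinφ1·cosφ2·cosΔλ=0.67378296; θ=atan2(y, x)=46.9906° ≈ 47.0°
Leg 6: φ1=0.6766799, φ2=0.0239040, Δφ=-0.6527758, Δλ=1.9727788 rad; a=sin²(Δφ/2)+cosφ1·cosφ2·sin²(Δλ/2)=0.6449904135; c=2·atan2(√a, √(1-a))=1.865003131; dist=6371·c=11881.935 ≈ 11881.9 km; running total=62454.8 km
Leg 6 bearing: y=sinΔλ·cosφ2=0.92002425, x=cosφ1·sinφ2-sinφ1·cosφ2·cosΔλ=0.26356497; θ=atan2(y, x)=74.0143° ≈ 74.0°
Leg 7: φ1=0.0239040, φ2=-0.5578160, Δφ=-0.5817200, Δλ=0.2103855 rad; a=sin²(Δφ/2)+cosφ1·cosφ2·sin²(Δλ/2)=0.0915914677; c=2·atan2(√a, √(1-a))=0.614924397; dist=6371·c=3917.683 ≈ 3917.7 km; running total=66372.5 km
Leg 7 bearing: y=sinΔλ·cosφ2=0.17717998, x=cosφ1·sinφ2-sinφ1·cosφ2·cosΔλ=-0.54901470; θ=atan2(y, x)=162.1139° ≈ 162.1°

Leg 1: dist=12187.9 km, bearing=310.8°
Leg 2: dist=8307.7 km, bearing=343.9°
Leg 3: dist=5567.9 km, bearing=273.2°
Leg 4: dist=15498.9 km, bearing=63.8°
Leg 5: dist=9010.5 km, bearing=47.0°
Leg 6: dist=11881.9 km, bearing=74.0°
Leg 7: dist=3917.7 km, bearing=162.1°
Total: 66372.5 km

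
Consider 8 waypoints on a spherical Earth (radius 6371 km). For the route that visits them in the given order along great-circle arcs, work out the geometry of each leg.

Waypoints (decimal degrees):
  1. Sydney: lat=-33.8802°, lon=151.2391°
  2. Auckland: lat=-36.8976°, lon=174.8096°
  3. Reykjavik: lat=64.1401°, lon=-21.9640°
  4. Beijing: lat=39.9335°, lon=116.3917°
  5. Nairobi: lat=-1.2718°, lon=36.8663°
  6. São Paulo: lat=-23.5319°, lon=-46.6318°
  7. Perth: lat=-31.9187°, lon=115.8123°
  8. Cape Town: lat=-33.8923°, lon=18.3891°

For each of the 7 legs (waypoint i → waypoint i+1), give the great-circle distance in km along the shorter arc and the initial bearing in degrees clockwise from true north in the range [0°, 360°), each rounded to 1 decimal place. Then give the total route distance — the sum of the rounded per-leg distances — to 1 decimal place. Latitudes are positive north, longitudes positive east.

Leg 1: dist=2157.2 km, bearing=105.7°
Leg 2: dist=16785.4 km, bearing=15.0°
Leg 3: dist=7880.5 km, bearing=32.6°
Leg 4: dist=9208.3 km, bearing=262.3°
Leg 5: dist=9288.3 km, bearing=246.5°
Leg 6: dist=13572.9 km, bearing=162.4°
Leg 7: dist=8700.0 km, bearing=237.2°
Total: 67592.6 km

Leg 1: φ1=-0.5913210, φ2=-0.6439846, Δφ=-0.0526636, Δλ=0.4113828 rad; a=sin²(Δφ/2)+cosφ1·cosφ2·sin²(Δλ/2)=0.0283891725; c=2·atan2(√a, √(1-a))=0.338596894; dist=6371·c=2157.201 ≈ 2157.2 km; running total=2157.2 km
Leg 1 bearing: y=sinΔλ·cosφ2=0.31978569, x=cosφ1·sinφ2-sinφ1·cosφ2·cosΔλ=-0.08983328; θ=atan2(y, x)=105.6910° ≈ 105.7°
Leg 2: φ1=-0.6439846, φ2=1.1194559, Δφ=1.7634405, Δλ=-3.4343472 rad; a=sin²(Δφ/2)+cosφ1·cosφ2·sin²(Δλ/2)=0.9371180270; c=2·atan2(√a, √(1-a))=2.634656386; dist=6371·c=16785.396 ≈ 16785.4 km; running total=18942.6 km
Leg 2 bearing: y=sinΔλ·cosφ2=0.12587520, x=cosφ1·sinφ2-sinφ1·cosφ2·cosΔλ=0.46889952; θ=atan2(y, x)=15.0267° ≈ 15.0°
Leg 3: φ1=1.1194559, φ2=0.6969711, Δφ=-0.4224849, Δλ=2.4147625 rad; a=sin²(Δφ/2)+cosφ1·cosφ2·sin²(Δλ/2)=0.3361553028; c=2·atan2(√a, √(1-a))=1.236939433; dist=6371·c=7880.541 ≈ 7880.5 km; running total=26823.1 km
Leg 3 bearing: y=sinΔλ·cosφ2=0.50953516, x=cosφ1·sinφ2-sinφ1·cosφ2·cosΔλ=0.79560894; θ=atan2(y, x)=32.6369° ≈ 32.6°
Leg 4: φ1=0.6969711, φ2=-0.0221971, Δφ=-0.7191682, Δλ=-1.3879801 rad; a=sin²(Δφ/2)+cosφ1·cosφ2·sin²(Δλ/2)=0.4374396606; c=2·atan2(√a, √(1-a))=1.445346862; dist=6371·c=9208.305 ≈ 9208.3 km; running total=36031.4 km
Leg 4 bearing: y=sinΔλ·cosφ2=-0.98309336, x=cosφ1·sinφ2-sinφ1·cosφ2·cosΔλ=-0.13368719; θ=atan2(y, x)=-97.7439° <0 so +360° → 262.2561° ≈ 262.3°
Leg 5: φ1=-0.0221971, φ2=-0.4107091, Δφ=-0.3885120, Δλ=-1.4573168 rad; a=sin²(Δφ/2)+cosφ1·cosφ2·sin²(Δλ/2)=0.4436723458; c=2·atan2(√a, √(1-a))=1.457901358; dist=6371·c=9288.290 ≈ 9288.3 km; running total=45319.7 km
Leg 5 bearing: y=sinΔλ·cosφ2=-0.91094092, x=cosφ1·sinφ2-sinφ1·cosφ2·cosΔλ=-0.39685694; θ=atan2(y, x)=-113.5406° <0 so +360° → 246.4594° ≈ 246.5°
Leg 6: φ1=-0.4107091, φ2=-0.5570864, Δφ=-0.1463773, Δλ=2.8351844 rad; a=sin²(Δφ/2)+cosφ1·cosφ2·sin²(Δλ/2)=0.7654349631; c=2·atan2(√a, √(1-a))=2.130423081; dist=6371·c=13572.925 ≈ 13572.9 km; running total=58892.6 km
Leg 6 bearing: y=sinΔλ·cosφ2=0.25602851, x=cosφ1·sinφ2-sinφ1·cosφ2·cosΔλ=-0.80785303; θ=atan2(y, x)=162.4153° ≈ 162.4°
Leg 7: φ1=-0.5570864, φ2=-0.5915322, Δφ=-0.0344458, Δλ=-1.7003556 rad; a=sin²(Δφ/2)+cosφ1·cosφ2·sin²(Δλ/2)=0.3980999637; c=2·atan2(√a, √(1-a))=1.365558427; dist=6371·c=8699.973 ≈ 8700.0 km; running total=67592.6 km
Leg 7 bearing: y=sinΔλ·cosφ2=-0.82313021, x=cosφ1·sinφ2-sinφ1·cosφ2·cosΔλ=-0.53002093; θ=atan2(y, x)=-122.7778° <0 so +360° → 237.2222° ≈ 237.2°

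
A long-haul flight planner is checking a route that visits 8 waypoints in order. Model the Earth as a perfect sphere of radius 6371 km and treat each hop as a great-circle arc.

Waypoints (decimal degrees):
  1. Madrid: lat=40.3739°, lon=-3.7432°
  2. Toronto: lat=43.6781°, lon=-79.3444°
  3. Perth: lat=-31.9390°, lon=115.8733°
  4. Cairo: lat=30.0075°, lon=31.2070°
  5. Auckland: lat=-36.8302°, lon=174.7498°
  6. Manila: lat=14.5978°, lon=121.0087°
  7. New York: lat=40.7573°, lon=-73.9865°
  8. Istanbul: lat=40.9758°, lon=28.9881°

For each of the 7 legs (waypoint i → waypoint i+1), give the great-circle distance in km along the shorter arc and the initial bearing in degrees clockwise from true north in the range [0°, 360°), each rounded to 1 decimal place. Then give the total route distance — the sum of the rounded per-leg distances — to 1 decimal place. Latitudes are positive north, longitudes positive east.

Leg 1: dist=6031.4 km, bearing=300.3°
Leg 2: dist=18152.4 km, bearing=309.4°
Leg 3: dist=11266.1 km, bearing=298.4°
Leg 4: dist=16569.4 km, bearing=112.5°
Leg 5: dist=8019.3 km, bearing=304.9°
Leg 6: dist=13668.5 km, bearing=13.5°
Leg 7: dist=8068.3 km, bearing=50.5°
Total: 81775.4 km

Leg 1: φ1=0.7046575, φ2=0.7623267, Δφ=0.0576692, Δλ=-1.3194899 rad; a=sin²(Δφ/2)+cosφ1·cosφ2·sin²(Δλ/2)=0.2078158559; c=2·atan2(√a, √(1-a))=0.946694948; dist=6371·c=6031.394 ≈ 6031.4 km; running total=6031.4 km
Leg 1 bearing: y=sinΔλ·cosφ2=-0.70051330, x=cosφ1·sinφ2-sinφ1·cosφ2·cosΔλ=0.40962767; θ=atan2(y, x)=-59.6829° <0 so +360° → 300.3171° ≈ 300.3°
Leg 2: φ1=0.7623267, φ2=-0.5574407, Δφ=-1.3197674, Δλ=3.4071916 rad; a=sin²(Δφ/2)+cosφ1·cosφ2·sin²(Δλ/2)=0.9787817963; c=2·atan2(√a, √(1-a))=2.849223050; dist=6371·c=18152.400 ≈ 18152.4 km; running total=24183.8 km
Leg 2 bearing: y=sinΔλ·cosφ2=-0.22274980, x=cosφ1·sinφ2-sinφ1·cosφ2·cosΔλ=0.18290569; θ=atan2(y, x)=-50.6097° <0 so +360° → 309.3903° ≈ 309.4°
Leg 3: φ1=-0.5574407, φ2=0.5237297, Δφ=1.0811704, Δλ=-1.4777057 rad; a=sin²(Δφ/2)+cosφ1·cosφ2·sin²(Δλ/2)=0.5981289200; c=2·atan2(√a, √(1-a))=1.768336400; dist=6371·c=11266.071 ≈ 11266.1 km; running total=35449.9 km
Leg 3 bearing: y=sinΔλ·cosφ2=-0.86221051, x=cosφ1·sinφ2-sinφ1·cosφ2·cosΔλ=0.46698597; θ=atan2(y, x)=-61.5594° <0 so +360° → 298.4406° ≈ 298.4°
Leg 4: φ1=0.5237297, φ2=-0.6428083, Δφ=-1.1665379, Δλ=2.5052945 rad; a=sin²(Δφ/2)+cosφ1·cosφ2·sin²(Δλ/2)=0.9286370424; c=2·atan2(√a, √(1-a))=2.600747954; dist=6371·c=16569.365 ≈ 16569.4 km; running total=52019.3 km
Leg 4 bearing: y=sinΔλ·cosφ2=0.47562462, x=cosφ1·sinφ2-sinφ1·cosφ2·cosΔλ=-0.19713539; θ=atan2(y, x)=112.5129° ≈ 112.5°
Leg 5: φ1=-0.6428083, φ2=0.2547797, Δφ=0.8975879, Δλ=-0.9379591 rad; a=sin²(Δφ/2)+cosφ1·cosφ2·sin²(Δλ/2)=0.3464837993; c=2·atan2(√a, √(1-a))=1.258723081; dist=6371·c=8019.325 ≈ 8019.3 km; running total=60038.6 km
Leg 5 bearing: y=sinΔλ·cosφ2=-0.78032275, x=cosφ1·sinφ2-sinφ1·cosφ2·cosΔλ=0.54481879; θ=atan2(y, x)=-55.0774° <0 so +360° → 304.9226° ≈ 304.9°
Leg 6: φ1=0.2547797, φ2=0.7113491, Δφ=0.4565694, Δλ=-3.4033083 rad; a=sin²(Δφ/2)+cosφ1·cosφ2·sin²(Δλ/2)=0.7717635717; c=2·atan2(√a, √(1-a))=2.145429771; dist=6371·c=13668.533 ≈ 13668.5 km; running total=73707.1 km
Leg 6 bearing: y=sinΔλ·cosφ2=0.19598942, x=cosφ1·sinφ2-sinφ1·cosφ2·cosΔλ=0.81619017; θ=atan2(y, x)=13.5026° ≈ 13.5°
Leg 7: φ1=0.7113491, φ2=0.7151626, Δφ=0.0038135, Δλ=1.7972458 rad; a=sin²(Δφ/2)+cosφ1·cosφ2·sin²(Δλ/2)=0.3501479032; c=2·atan2(√a, √(1-a))=1.266413747; dist=6371·c=8068.322 ≈ 8068.3 km; running total=81775.4 km
Leg 7 bearing: y=sinΔλ·cosφ2=0.73571157, x=cosφ1·sinφ2-sinφ1·cosφ2·cosΔλ=0.60737623; θ=atan2(y, x)=50.4582° ≈ 50.5°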